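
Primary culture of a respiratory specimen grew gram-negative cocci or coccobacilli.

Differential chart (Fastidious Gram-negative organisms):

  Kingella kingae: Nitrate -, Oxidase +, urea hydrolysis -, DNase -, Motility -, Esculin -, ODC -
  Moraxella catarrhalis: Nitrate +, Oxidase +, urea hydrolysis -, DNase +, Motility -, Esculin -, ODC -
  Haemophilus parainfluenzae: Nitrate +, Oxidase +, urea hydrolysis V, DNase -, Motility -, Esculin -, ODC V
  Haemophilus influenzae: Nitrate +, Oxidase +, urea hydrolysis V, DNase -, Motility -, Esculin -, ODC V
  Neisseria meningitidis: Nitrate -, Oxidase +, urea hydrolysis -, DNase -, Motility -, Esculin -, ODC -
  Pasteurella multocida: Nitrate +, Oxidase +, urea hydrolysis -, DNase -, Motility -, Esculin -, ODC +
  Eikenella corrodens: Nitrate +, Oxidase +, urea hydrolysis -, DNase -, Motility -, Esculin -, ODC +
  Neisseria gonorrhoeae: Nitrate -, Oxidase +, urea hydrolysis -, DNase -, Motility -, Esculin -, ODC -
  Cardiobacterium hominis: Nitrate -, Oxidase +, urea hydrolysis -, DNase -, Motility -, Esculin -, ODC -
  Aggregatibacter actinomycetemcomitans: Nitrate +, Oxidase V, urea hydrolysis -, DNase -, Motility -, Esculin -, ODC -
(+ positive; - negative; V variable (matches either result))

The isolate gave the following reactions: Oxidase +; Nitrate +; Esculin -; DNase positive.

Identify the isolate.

Moraxella catarrhalis

Oxidase +: all 10 remaining candidates are consistent.
Esculin -: all 10 remaining candidates are consistent.
Nitrate +: excludes Kingella kingae, Neisseria meningitidis, Neisseria gonorrhoeae, Cardiobacterium hominis — 6 left.
DNase +: excludes 5 organisms — 1 left.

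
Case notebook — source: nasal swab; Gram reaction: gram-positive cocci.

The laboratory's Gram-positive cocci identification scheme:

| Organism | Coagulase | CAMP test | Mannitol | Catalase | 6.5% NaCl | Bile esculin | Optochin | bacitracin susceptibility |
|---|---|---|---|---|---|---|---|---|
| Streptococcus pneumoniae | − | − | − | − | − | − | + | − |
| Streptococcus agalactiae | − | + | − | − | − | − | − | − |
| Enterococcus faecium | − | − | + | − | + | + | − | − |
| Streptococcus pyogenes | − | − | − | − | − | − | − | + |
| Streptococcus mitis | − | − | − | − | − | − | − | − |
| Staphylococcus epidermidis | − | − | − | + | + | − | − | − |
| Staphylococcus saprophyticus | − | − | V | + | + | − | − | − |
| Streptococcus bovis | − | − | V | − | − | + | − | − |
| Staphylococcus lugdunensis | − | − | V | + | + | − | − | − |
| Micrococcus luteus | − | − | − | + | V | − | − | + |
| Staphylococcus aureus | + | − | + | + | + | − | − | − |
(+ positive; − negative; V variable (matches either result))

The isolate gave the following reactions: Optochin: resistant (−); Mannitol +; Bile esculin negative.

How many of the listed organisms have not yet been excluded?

Bile esculin −: excludes Enterococcus faecium, Streptococcus bovis — 9 left.
Mannitol +: excludes 6 organisms — 3 left.
Optochin −: all 3 remaining candidates are consistent.
Still consistent: Staphylococcus aureus, Staphylococcus lugdunensis, Staphylococcus saprophyticus.

3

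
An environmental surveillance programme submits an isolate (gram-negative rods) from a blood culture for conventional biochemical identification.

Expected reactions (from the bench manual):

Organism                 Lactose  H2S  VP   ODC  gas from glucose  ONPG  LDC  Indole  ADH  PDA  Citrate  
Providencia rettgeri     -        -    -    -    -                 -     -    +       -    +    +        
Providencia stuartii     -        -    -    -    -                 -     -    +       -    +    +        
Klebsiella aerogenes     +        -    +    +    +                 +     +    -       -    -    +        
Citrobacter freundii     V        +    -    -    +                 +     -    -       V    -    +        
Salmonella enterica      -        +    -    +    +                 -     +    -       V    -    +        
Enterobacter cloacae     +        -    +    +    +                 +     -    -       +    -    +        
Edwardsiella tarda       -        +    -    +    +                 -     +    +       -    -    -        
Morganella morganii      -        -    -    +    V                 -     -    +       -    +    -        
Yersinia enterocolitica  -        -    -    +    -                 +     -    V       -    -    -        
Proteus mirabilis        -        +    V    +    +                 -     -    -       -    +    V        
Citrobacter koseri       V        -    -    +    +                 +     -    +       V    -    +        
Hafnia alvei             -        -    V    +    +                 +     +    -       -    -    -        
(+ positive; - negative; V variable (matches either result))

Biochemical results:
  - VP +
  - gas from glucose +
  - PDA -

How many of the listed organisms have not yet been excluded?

PDA -: excludes Providencia rettgeri, Providencia stuartii, Morganella morganii, Proteus mirabilis — 8 left.
VP +: excludes 5 organisms — 3 left.
gas from glucose +: all 3 remaining candidates are consistent.
Still consistent: Enterobacter cloacae, Hafnia alvei, Klebsiella aerogenes.

3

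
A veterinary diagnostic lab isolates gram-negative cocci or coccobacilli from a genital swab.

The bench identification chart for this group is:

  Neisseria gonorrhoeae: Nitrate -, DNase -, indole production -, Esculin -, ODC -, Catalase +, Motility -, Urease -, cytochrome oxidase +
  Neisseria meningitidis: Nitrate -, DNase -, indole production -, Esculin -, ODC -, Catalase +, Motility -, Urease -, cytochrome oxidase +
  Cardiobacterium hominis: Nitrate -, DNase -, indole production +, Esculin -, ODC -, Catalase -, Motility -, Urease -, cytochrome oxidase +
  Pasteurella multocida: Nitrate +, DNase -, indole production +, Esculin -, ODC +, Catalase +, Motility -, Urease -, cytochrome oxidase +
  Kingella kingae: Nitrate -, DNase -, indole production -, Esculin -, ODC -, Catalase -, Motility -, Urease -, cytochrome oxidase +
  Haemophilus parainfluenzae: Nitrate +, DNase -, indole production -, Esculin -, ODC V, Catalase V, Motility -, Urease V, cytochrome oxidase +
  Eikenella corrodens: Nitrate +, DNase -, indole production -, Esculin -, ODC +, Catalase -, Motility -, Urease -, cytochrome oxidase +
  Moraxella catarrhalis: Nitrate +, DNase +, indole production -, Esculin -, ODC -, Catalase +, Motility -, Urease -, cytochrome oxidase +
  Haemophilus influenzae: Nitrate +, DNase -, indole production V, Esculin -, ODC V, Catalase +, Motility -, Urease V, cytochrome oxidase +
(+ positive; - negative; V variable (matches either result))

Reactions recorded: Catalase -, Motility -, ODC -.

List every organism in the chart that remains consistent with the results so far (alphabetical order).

Cardiobacterium hominis, Haemophilus parainfluenzae, Kingella kingae

ODC -: excludes Pasteurella multocida, Eikenella corrodens — 7 left.
Catalase -: excludes Neisseria gonorrhoeae, Neisseria meningitidis, Moraxella catarrhalis, Haemophilus influenzae — 3 left.
Motility -: all 3 remaining candidates are consistent.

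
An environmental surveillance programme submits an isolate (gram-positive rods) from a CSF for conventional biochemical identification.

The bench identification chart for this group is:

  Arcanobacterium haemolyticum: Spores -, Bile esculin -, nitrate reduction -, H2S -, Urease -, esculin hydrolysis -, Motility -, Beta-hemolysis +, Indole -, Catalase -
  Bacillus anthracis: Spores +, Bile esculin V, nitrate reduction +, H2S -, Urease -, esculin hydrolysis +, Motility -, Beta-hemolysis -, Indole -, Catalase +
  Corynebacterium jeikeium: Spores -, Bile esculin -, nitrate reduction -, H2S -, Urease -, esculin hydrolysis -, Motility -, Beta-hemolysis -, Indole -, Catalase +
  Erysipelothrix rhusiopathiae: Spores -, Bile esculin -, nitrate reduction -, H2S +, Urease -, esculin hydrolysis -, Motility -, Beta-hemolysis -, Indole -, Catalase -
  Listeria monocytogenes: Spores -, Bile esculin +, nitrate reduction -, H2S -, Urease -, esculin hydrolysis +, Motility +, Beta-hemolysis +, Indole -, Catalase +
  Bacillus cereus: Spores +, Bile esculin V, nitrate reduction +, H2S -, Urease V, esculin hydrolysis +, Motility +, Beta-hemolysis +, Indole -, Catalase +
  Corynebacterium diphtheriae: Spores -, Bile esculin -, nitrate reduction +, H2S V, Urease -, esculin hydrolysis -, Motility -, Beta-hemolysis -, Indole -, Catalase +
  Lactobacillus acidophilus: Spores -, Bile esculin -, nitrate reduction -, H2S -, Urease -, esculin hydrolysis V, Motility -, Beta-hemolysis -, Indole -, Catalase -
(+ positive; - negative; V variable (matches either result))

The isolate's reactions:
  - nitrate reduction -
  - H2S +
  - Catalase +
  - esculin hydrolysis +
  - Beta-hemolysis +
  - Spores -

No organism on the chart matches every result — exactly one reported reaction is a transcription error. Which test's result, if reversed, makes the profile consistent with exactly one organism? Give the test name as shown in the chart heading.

H2S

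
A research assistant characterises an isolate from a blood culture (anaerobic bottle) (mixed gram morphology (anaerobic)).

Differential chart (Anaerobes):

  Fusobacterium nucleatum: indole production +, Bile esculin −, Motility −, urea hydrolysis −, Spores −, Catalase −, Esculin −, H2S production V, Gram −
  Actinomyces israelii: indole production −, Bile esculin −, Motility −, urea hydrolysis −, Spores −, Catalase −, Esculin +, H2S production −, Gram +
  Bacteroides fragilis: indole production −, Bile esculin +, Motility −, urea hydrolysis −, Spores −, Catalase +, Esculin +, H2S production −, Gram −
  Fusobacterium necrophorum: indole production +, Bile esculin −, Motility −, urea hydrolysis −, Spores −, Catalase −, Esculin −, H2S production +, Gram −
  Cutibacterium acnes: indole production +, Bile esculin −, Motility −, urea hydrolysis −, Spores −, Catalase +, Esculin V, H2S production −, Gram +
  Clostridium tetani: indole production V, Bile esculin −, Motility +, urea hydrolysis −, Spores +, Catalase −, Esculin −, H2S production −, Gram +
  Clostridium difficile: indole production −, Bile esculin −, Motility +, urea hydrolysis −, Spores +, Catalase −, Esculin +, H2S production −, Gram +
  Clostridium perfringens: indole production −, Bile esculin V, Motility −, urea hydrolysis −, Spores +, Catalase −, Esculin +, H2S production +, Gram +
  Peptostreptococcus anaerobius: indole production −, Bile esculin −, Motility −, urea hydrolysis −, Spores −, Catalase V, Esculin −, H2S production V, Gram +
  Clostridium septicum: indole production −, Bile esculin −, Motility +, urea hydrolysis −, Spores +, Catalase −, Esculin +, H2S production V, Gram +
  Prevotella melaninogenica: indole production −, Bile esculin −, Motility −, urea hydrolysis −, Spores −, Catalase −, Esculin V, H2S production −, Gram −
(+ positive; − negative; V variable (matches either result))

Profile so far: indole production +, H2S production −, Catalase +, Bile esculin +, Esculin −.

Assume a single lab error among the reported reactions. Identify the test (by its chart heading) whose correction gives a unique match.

Bile esculin

As reported, no row in the chart matches all 5 reactions.
Reversing indole production → still no organism matches.
Reversing H2S production → still no organism matches.
Reversing Esculin → still no organism matches.
Reversing Catalase → still no organism matches.
Reversing Bile esculin (to −) → unique match: Cutibacterium acnes.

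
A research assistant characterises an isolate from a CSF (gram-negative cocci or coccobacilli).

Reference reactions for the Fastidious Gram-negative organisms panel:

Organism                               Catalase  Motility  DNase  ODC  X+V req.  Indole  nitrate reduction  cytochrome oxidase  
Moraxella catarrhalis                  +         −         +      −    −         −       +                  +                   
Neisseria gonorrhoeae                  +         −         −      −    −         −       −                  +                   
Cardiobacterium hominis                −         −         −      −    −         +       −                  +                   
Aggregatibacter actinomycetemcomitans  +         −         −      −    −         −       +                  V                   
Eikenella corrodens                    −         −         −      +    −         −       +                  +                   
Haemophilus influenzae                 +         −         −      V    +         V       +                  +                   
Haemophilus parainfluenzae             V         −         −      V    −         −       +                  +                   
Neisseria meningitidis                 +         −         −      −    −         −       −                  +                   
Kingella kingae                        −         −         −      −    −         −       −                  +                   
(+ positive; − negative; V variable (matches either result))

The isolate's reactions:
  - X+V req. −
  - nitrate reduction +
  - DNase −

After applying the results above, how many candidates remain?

3

DNase −: excludes Moraxella catarrhalis — 8 left.
nitrate reduction +: excludes Neisseria gonorrhoeae, Cardiobacterium hominis, Neisseria meningitidis, Kingella kingae — 4 left.
X+V req. −: excludes Haemophilus influenzae — 3 left.
Still consistent: Aggregatibacter actinomycetemcomitans, Eikenella corrodens, Haemophilus parainfluenzae.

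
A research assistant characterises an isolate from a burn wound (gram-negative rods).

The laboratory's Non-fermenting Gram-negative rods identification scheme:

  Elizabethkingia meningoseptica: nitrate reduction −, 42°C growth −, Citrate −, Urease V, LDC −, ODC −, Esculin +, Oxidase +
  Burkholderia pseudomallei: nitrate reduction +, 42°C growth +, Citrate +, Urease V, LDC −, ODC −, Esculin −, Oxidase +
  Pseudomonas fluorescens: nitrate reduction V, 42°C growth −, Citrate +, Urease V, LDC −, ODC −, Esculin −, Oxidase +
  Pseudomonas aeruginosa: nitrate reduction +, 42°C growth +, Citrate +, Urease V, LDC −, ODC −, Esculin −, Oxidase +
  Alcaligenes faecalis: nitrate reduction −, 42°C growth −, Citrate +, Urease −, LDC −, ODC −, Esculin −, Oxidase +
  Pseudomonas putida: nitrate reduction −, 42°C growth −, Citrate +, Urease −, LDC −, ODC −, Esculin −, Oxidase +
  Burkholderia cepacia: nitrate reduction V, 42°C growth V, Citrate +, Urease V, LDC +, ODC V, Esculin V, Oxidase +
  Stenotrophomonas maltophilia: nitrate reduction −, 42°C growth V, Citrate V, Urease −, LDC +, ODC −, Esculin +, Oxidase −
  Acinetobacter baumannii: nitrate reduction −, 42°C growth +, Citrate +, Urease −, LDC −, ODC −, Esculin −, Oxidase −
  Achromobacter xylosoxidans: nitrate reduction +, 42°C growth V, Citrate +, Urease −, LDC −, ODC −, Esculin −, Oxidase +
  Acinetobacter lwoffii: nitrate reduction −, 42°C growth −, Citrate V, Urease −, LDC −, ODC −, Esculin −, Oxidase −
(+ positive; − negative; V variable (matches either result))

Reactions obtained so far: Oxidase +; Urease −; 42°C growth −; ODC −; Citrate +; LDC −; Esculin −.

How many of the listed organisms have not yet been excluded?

4

Urease −: all 11 remaining candidates are consistent.
Esculin −: excludes Elizabethkingia meningoseptica, Stenotrophomonas maltophilia — 9 left.
Citrate +: all 9 remaining candidates are consistent.
42°C growth −: excludes Burkholderia pseudomallei, Pseudomonas aeruginosa, Acinetobacter baumannii — 6 left.
LDC −: excludes Burkholderia cepacia — 5 left.
ODC −: all 5 remaining candidates are consistent.
Oxidase +: excludes Acinetobacter lwoffii — 4 left.
Still consistent: Achromobacter xylosoxidans, Alcaligenes faecalis, Pseudomonas fluorescens, Pseudomonas putida.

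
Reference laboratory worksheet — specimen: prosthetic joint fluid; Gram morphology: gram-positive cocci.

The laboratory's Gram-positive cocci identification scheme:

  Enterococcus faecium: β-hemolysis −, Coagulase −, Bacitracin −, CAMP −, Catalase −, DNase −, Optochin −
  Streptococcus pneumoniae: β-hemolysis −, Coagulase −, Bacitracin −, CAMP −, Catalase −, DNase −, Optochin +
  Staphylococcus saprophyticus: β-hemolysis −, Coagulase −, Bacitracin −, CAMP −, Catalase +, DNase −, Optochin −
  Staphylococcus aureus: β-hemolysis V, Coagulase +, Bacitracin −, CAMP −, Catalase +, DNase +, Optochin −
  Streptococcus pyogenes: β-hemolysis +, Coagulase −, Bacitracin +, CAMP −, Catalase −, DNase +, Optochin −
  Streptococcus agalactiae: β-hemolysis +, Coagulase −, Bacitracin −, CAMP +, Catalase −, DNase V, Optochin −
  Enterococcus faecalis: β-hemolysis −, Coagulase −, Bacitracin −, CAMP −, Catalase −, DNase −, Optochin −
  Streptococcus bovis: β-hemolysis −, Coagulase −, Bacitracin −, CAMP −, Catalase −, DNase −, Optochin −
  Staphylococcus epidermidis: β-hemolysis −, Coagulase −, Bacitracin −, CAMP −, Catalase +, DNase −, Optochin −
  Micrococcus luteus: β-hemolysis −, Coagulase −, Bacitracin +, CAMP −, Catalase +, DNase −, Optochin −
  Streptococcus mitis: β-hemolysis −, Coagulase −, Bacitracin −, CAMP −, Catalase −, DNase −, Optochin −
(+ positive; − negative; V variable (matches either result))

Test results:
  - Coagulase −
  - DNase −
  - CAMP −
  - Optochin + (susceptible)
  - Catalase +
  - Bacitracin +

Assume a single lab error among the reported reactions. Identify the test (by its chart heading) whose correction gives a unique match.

Optochin

As reported, no row in the chart matches all 6 reactions.
Reversing Optochin (to −) → unique match: Micrococcus luteus.
Reversing Bacitracin → still no organism matches.
Reversing Coagulase → still no organism matches.
Reversing Catalase → still no organism matches.
Reversing DNase → still no organism matches.
Reversing CAMP → still no organism matches.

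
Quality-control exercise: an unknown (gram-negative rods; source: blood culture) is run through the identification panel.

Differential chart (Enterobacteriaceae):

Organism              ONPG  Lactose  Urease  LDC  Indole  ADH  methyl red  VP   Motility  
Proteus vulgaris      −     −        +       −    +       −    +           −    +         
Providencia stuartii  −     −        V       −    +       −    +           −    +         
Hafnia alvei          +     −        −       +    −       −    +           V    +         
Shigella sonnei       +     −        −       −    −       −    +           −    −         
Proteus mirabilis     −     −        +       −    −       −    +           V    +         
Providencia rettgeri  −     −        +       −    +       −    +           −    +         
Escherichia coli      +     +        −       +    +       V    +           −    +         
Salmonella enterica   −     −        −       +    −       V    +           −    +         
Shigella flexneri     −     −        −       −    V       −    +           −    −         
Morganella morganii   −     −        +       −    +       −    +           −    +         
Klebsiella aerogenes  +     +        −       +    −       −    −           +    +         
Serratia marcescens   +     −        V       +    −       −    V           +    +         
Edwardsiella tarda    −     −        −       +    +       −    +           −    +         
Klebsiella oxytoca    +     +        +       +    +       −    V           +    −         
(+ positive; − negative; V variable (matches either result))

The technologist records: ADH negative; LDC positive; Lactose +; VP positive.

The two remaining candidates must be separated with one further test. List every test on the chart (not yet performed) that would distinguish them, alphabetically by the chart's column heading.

Indole, Motility, Urease

LDC +: excludes 7 organisms — 7 left.
Lactose +: excludes Hafnia alvei, Salmonella enterica, Serratia marcescens, Edwardsiella tarda — 3 left.
ADH −: all 3 remaining candidates are consistent.
VP +: excludes Escherichia coli — 2 left.
Two candidates remain: Klebsiella aerogenes and Klebsiella oxytoca.
  ONPG: + vs + — same for both, does not separate.
  Urease: Klebsiella aerogenes −, Klebsiella oxytoca + — discriminates.
  Indole: Klebsiella aerogenes −, Klebsiella oxytoca + — discriminates.
  methyl red: − vs V — variable for at least one, does not separate.
  Motility: Klebsiella aerogenes +, Klebsiella oxytoca − — discriminates.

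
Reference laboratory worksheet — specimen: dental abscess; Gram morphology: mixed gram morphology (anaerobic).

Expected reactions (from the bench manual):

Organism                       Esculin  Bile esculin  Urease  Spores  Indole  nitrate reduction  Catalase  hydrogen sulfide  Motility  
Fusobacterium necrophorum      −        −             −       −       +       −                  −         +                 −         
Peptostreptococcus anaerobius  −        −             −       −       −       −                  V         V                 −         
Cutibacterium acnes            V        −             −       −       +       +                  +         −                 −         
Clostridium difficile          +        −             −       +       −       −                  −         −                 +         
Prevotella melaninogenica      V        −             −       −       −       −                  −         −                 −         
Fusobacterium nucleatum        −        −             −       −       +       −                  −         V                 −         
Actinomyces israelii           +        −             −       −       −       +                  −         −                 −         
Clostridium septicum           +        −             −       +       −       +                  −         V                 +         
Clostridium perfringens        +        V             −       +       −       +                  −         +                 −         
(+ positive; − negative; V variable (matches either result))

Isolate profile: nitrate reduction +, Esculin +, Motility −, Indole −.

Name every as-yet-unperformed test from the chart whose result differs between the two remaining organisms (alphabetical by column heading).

hydrogen sulfide, Spores

Motility −: excludes Clostridium difficile, Clostridium septicum — 7 left.
Esculin +: excludes Fusobacterium necrophorum, Peptostreptococcus anaerobius, Fusobacterium nucleatum — 4 left.
Indole −: excludes Cutibacterium acnes — 3 left.
nitrate reduction +: excludes Prevotella melaninogenica — 2 left.
Two candidates remain: Actinomyces israelii and Clostridium perfringens.
  Bile esculin: − vs V — variable for at least one, does not separate.
  Urease: − vs − — same for both, does not separate.
  Spores: Actinomyces israelii −, Clostridium perfringens + — discriminates.
  Catalase: − vs − — same for both, does not separate.
  hydrogen sulfide: Actinomyces israelii −, Clostridium perfringens + — discriminates.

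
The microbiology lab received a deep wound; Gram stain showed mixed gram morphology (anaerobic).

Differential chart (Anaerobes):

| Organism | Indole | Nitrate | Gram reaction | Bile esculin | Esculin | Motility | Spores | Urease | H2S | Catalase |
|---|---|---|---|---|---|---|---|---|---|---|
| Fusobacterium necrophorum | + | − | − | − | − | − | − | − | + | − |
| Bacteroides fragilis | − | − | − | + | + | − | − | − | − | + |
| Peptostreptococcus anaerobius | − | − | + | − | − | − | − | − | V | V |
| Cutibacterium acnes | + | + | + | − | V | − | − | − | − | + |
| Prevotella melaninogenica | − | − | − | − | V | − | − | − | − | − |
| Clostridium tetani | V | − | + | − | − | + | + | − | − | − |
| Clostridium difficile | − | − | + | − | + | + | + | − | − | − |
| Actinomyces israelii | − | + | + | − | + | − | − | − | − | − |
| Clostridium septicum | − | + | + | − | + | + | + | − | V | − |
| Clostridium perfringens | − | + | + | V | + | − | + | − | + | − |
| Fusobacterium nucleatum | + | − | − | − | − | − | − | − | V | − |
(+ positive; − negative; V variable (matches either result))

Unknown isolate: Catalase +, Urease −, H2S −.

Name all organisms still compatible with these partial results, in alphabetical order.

Bacteroides fragilis, Cutibacterium acnes, Peptostreptococcus anaerobius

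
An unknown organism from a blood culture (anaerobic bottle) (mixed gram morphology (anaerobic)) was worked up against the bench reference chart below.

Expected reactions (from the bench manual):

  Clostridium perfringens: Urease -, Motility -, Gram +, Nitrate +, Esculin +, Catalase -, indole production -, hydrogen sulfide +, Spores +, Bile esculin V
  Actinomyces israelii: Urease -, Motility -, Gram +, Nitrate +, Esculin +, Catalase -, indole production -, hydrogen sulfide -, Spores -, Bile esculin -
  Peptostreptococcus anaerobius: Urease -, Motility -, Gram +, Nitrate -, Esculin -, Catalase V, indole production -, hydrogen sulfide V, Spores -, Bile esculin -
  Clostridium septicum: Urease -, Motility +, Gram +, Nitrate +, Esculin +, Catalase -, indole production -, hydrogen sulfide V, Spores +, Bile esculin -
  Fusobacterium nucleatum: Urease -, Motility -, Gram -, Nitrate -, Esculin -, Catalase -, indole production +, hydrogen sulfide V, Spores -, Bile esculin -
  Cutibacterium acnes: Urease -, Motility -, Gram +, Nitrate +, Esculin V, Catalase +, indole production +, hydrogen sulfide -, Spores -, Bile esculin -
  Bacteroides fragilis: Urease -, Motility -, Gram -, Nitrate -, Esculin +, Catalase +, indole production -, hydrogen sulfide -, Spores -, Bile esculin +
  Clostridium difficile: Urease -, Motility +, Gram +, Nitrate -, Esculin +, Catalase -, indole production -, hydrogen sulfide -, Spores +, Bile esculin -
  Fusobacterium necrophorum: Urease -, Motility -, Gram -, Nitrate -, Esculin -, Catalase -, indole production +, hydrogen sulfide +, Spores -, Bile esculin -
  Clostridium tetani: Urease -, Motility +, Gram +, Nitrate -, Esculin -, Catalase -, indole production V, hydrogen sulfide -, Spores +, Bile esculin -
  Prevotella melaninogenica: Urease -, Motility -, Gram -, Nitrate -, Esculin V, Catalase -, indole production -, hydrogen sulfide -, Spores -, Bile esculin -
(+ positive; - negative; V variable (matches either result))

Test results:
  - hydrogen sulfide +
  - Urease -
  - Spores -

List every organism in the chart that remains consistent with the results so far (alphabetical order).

Fusobacterium necrophorum, Fusobacterium nucleatum, Peptostreptococcus anaerobius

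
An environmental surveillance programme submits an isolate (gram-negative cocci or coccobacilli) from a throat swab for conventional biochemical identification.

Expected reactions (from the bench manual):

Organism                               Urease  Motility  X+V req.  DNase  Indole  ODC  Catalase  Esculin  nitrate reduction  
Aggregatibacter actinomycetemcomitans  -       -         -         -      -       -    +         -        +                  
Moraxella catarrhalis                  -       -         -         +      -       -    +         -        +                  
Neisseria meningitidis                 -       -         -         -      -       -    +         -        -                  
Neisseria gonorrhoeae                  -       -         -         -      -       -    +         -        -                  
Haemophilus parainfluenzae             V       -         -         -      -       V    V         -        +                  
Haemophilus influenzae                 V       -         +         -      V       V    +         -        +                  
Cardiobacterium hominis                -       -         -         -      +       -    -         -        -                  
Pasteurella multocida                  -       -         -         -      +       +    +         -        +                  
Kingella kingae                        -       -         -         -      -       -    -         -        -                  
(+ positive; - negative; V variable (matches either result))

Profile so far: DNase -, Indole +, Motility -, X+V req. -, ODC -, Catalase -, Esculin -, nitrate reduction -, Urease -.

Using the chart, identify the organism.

Cardiobacterium hominis

X+V req. -: excludes Haemophilus influenzae — 8 left.
Esculin -: all 8 remaining candidates are consistent.
Urease -: all 8 remaining candidates are consistent.
Indole +: excludes 6 organisms — 2 left.
ODC -: excludes Pasteurella multocida — 1 left.
DNase -: the one remaining candidate is consistent.
nitrate reduction -: the one remaining candidate is consistent.
Catalase -: the one remaining candidate is consistent.
Motility -: the one remaining candidate is consistent.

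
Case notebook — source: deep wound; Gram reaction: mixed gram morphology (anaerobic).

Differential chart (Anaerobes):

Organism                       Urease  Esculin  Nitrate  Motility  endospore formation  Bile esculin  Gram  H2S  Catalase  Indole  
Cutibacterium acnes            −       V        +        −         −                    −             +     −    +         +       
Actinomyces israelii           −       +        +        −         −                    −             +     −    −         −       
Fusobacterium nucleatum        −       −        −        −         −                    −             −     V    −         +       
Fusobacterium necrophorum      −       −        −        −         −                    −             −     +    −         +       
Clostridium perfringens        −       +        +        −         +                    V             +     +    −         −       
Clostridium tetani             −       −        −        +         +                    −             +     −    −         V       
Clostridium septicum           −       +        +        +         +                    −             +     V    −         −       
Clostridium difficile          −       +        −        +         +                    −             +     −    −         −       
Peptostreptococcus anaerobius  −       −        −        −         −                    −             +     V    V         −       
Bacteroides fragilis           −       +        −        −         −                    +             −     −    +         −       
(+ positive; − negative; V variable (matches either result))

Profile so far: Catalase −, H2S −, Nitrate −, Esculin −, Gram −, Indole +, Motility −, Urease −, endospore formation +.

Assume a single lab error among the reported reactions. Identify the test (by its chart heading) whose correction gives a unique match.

endospore formation

As reported, no row in the chart matches all 9 reactions.
Reversing Esculin → still no organism matches.
Reversing Gram → still no organism matches.
Reversing Indole → still no organism matches.
Reversing Catalase → still no organism matches.
Reversing Motility → still no organism matches.
Reversing Urease → still no organism matches.
Reversing H2S → still no organism matches.
Reversing Nitrate → still no organism matches.
Reversing endospore formation (to −) → unique match: Fusobacterium nucleatum.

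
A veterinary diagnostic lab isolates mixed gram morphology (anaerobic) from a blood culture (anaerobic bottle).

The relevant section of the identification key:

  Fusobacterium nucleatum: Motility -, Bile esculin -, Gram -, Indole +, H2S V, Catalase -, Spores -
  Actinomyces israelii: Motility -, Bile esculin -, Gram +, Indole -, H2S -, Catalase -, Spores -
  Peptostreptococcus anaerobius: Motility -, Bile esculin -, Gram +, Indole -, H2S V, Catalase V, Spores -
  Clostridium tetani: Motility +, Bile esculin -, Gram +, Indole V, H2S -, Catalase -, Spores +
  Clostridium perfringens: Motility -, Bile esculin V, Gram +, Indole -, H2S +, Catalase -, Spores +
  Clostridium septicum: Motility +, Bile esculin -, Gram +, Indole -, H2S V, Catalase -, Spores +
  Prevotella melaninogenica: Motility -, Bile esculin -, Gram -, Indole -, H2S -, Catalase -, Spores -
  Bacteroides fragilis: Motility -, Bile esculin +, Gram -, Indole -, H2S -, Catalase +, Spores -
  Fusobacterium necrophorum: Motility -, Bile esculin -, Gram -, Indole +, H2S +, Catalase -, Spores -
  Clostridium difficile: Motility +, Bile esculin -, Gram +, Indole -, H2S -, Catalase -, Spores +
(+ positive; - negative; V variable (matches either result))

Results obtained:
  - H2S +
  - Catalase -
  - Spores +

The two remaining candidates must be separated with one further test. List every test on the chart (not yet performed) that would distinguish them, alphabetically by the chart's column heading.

Motility

Spores +: excludes 6 organisms — 4 left.
Catalase -: all 4 remaining candidates are consistent.
H2S +: excludes Clostridium tetani, Clostridium difficile — 2 left.
Two candidates remain: Clostridium perfringens and Clostridium septicum.
  Motility: Clostridium perfringens -, Clostridium septicum + — discriminates.
  Bile esculin: V vs - — variable for at least one, does not separate.
  Gram: + vs + — same for both, does not separate.
  Indole: - vs - — same for both, does not separate.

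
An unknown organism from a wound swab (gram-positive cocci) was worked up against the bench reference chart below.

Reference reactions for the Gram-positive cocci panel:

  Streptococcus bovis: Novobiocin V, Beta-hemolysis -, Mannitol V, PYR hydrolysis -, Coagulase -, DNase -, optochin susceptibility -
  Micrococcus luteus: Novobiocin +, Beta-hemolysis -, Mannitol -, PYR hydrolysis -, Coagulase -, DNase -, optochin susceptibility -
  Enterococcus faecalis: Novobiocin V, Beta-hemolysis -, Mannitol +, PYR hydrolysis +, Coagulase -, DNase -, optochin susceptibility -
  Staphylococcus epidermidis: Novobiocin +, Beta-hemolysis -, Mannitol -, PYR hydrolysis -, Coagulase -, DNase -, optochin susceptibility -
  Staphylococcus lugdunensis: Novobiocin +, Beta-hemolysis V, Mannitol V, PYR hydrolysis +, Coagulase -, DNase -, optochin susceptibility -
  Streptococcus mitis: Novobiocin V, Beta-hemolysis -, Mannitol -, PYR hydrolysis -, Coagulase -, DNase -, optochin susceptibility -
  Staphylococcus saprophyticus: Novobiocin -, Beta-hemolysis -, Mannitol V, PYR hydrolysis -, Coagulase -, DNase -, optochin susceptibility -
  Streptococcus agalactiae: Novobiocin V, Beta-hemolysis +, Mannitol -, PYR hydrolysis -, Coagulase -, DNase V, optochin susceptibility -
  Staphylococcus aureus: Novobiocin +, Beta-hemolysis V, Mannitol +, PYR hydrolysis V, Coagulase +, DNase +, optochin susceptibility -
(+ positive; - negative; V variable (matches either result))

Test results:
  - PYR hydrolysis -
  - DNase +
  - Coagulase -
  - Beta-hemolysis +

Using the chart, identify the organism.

Streptococcus agalactiae

DNase +: excludes 7 organisms — 2 left.
Coagulase -: excludes Staphylococcus aureus — 1 left.
Beta-hemolysis +: the one remaining candidate is consistent.
PYR hydrolysis -: the one remaining candidate is consistent.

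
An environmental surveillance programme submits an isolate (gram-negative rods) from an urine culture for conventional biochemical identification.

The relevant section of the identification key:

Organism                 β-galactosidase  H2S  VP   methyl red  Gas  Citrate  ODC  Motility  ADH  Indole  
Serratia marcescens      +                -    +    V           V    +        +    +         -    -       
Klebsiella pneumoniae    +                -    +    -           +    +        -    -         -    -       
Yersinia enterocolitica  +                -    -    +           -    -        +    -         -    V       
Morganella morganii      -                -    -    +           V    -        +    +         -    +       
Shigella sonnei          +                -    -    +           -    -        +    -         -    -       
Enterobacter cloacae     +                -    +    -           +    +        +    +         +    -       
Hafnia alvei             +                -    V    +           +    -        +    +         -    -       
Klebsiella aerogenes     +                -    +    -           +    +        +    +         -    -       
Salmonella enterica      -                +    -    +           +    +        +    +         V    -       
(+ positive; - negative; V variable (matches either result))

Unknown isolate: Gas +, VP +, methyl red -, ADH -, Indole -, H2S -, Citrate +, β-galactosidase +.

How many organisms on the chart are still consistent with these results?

H2S -: excludes Salmonella enterica — 8 left.
Gas +: excludes Yersinia enterocolitica, Shigella sonnei — 6 left.
Citrate +: excludes Morganella morganii, Hafnia alvei — 4 left.
Indole -: all 4 remaining candidates are consistent.
VP +: all 4 remaining candidates are consistent.
β-galactosidase +: all 4 remaining candidates are consistent.
methyl red -: all 4 remaining candidates are consistent.
ADH -: excludes Enterobacter cloacae — 3 left.
Still consistent: Klebsiella aerogenes, Klebsiella pneumoniae, Serratia marcescens.

3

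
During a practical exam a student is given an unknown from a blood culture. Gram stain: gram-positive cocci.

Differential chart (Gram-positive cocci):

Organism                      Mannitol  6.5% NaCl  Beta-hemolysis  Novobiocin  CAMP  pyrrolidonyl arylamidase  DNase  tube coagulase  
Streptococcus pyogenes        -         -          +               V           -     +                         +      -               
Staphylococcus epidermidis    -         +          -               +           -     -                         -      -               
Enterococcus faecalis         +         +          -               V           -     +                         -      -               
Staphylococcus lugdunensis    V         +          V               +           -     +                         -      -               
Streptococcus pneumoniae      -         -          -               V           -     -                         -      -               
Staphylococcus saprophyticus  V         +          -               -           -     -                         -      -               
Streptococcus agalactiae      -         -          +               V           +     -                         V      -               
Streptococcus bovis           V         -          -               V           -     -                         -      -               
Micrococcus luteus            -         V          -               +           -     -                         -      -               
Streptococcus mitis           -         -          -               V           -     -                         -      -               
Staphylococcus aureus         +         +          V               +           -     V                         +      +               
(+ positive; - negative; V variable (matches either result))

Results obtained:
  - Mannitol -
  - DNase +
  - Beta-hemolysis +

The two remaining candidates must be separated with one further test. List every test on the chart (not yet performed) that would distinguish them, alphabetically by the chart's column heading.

CAMP, pyrrolidonyl arylamidase

Mannitol -: excludes Enterococcus faecalis, Staphylococcus aureus — 9 left.
DNase +: excludes 7 organisms — 2 left.
Beta-hemolysis +: all 2 remaining candidates are consistent.
Two candidates remain: Streptococcus agalactiae and Streptococcus pyogenes.
  6.5% NaCl: - vs - — same for both, does not separate.
  Novobiocin: V vs V — variable for at least one, does not separate.
  CAMP: Streptococcus agalactiae +, Streptococcus pyogenes - — discriminates.
  pyrrolidonyl arylamidase: Streptococcus agalactiae -, Streptococcus pyogenes + — discriminates.
  tube coagulase: - vs - — same for both, does not separate.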